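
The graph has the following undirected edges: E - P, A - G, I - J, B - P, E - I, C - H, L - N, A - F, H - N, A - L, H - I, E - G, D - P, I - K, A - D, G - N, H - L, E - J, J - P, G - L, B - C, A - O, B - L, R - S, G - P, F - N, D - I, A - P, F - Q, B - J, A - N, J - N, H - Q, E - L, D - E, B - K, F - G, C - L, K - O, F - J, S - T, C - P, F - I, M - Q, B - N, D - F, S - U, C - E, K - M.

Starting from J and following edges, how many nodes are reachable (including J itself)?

BFS from J visits: J, P, N, I, F, E, B, G, D, C, A, L, H, K, Q, O, M
Reachable nodes: 17 of 21 total.

17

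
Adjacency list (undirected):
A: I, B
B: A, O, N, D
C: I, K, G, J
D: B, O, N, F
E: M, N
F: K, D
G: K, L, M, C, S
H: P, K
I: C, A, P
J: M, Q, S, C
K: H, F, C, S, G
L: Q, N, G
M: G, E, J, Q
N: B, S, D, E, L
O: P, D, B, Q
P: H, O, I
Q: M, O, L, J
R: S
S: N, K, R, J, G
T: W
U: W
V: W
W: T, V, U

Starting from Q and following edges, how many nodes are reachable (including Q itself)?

19

BFS from Q visits: Q, O, M, L, J, P, D, B, G, E, N, S, C, I, H, F, A, K, R
Reachable nodes: 19 of 23 total.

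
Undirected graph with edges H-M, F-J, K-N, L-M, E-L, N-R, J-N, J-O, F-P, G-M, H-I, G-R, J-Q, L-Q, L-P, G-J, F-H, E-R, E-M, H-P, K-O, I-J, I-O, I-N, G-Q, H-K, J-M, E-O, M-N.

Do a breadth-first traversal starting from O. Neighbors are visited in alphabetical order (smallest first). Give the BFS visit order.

O, E, I, J, K, L, M, R, H, N, F, G, Q, P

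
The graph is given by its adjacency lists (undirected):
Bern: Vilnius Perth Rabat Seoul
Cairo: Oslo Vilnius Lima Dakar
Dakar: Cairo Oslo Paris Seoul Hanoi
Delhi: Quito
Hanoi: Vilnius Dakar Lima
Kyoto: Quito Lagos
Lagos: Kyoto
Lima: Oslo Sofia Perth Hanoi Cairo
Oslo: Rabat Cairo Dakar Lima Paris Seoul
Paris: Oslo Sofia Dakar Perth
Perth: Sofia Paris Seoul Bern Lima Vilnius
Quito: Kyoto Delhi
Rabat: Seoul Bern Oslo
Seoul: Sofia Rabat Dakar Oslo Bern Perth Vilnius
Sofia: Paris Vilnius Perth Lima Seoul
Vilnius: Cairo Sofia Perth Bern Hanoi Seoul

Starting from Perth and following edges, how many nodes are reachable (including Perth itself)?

BFS from Perth visits: Perth, Sofia, Paris, Seoul, Bern, Lima, Vilnius, Oslo, Dakar, Rabat, Hanoi, Cairo
Reachable nodes: 12 of 16 total.

12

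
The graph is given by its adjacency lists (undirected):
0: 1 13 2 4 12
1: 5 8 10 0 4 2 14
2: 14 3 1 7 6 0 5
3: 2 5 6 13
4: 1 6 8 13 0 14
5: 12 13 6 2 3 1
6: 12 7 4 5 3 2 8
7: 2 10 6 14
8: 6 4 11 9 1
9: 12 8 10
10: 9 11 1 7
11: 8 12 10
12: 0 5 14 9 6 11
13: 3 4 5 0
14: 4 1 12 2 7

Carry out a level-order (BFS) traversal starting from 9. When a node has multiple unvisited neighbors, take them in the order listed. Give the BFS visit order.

Visit 9; enqueue 12, 8, 10 → queue [12, 8, 10]
Visit 12; enqueue 0, 5, 14, 6, 11 → queue [8, 10, 0, 5, 14, 6, 11]
Visit 8; enqueue 4, 1 → queue [10, 0, 5, 14, 6, 11, 4, 1]
Visit 10; enqueue 7 → queue [0, 5, 14, 6, 11, 4, 1, 7]
Visit 0; enqueue 13, 2 → queue [5, 14, 6, 11, 4, 1, 7, 13, 2]
Visit 5; enqueue 3 → queue [14, 6, 11, 4, 1, 7, 13, 2, 3]
Visit 14 → queue [6, 11, 4, 1, 7, 13, 2, 3]
Visit 6 → queue [11, 4, 1, 7, 13, 2, 3]
Visit 11 → queue [4, 1, 7, 13, 2, 3]
Visit 4 → queue [1, 7, 13, 2, 3]
Visit 1 → queue [7, 13, 2, 3]
Visit 7 → queue [13, 2, 3]
Visit 13 → queue [2, 3]
Visit 2 → queue [3]
Visit 3 → queue []

9, 12, 8, 10, 0, 5, 14, 6, 11, 4, 1, 7, 13, 2, 3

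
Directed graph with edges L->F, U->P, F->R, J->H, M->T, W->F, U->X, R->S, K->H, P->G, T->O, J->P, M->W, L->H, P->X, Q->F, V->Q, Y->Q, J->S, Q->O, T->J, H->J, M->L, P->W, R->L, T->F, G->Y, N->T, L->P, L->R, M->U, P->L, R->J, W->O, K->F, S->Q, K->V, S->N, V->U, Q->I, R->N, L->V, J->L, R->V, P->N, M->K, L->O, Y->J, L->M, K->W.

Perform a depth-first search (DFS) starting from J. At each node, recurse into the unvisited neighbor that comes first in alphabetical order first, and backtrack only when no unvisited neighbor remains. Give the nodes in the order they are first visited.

J -> H -> L -> F -> R -> N -> T -> O -> S -> Q -> I -> V -> U -> P -> G -> Y -> W -> X -> M -> K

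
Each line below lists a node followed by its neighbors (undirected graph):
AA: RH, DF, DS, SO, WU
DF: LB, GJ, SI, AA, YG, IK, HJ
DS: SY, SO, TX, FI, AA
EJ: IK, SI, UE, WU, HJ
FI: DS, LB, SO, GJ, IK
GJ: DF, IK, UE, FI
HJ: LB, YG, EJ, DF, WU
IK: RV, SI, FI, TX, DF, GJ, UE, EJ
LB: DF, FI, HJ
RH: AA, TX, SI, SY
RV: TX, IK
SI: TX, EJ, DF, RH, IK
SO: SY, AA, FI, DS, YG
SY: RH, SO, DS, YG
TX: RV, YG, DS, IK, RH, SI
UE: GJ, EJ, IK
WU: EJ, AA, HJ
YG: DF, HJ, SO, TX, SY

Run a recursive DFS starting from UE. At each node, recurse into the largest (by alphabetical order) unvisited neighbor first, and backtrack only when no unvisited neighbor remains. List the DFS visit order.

Visit UE
UE → IK
IK → TX
TX → YG
YG → SY
SY → SO
SO → FI
FI → LB
LB → HJ
HJ → WU
WU → EJ
EJ → SI
SI → RH
RH → AA
AA → DS
AA → DF
DF → GJ
TX → RV

UE IK TX YG SY SO FI LB HJ WU EJ SI RH AA DS DF GJ RV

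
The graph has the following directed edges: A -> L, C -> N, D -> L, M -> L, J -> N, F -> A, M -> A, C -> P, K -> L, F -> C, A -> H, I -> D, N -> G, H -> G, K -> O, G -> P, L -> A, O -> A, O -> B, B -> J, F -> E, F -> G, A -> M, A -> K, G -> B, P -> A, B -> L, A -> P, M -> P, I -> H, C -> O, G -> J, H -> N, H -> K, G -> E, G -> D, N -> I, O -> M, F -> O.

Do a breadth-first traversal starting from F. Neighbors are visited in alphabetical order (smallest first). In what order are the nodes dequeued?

Visit F; enqueue A, C, E, G, O → queue [A, C, E, G, O]
Visit A; enqueue H, K, L, M, P → queue [C, E, G, O, H, K, L, M, P]
Visit C; enqueue N → queue [E, G, O, H, K, L, M, P, N]
Visit E → queue [G, O, H, K, L, M, P, N]
Visit G; enqueue B, D, J → queue [O, H, K, L, M, P, N, B, D, J]
Visit O → queue [H, K, L, M, P, N, B, D, J]
Visit H → queue [K, L, M, P, N, B, D, J]
Visit K → queue [L, M, P, N, B, D, J]
Visit L → queue [M, P, N, B, D, J]
Visit M → queue [P, N, B, D, J]
Visit P → queue [N, B, D, J]
Visit N; enqueue I → queue [B, D, J, I]
Visit B → queue [D, J, I]
Visit D → queue [J, I]
Visit J → queue [I]
Visit I → queue []

F, A, C, E, G, O, H, K, L, M, P, N, B, D, J, I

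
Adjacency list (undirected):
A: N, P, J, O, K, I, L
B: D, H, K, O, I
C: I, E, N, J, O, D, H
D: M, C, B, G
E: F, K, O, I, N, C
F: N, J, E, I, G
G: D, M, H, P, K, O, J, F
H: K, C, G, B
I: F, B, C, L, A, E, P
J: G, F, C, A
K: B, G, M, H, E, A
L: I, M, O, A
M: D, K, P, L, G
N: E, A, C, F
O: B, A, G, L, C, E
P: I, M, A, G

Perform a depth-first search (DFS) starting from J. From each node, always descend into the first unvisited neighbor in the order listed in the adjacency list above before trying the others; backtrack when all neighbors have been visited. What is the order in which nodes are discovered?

J → G → D → M → K → B → H → C → I → F → N → E → O → A → P → L

Visit J
J → G
G → D
D → M
M → K
K → B
B → H
H → C
C → I
I → F
F → N
N → E
E → O
O → A
A → P
A → L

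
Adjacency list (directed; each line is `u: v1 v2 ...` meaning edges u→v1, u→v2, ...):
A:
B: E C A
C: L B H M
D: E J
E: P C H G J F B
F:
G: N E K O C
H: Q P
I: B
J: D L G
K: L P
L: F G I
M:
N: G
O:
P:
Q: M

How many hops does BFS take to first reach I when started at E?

3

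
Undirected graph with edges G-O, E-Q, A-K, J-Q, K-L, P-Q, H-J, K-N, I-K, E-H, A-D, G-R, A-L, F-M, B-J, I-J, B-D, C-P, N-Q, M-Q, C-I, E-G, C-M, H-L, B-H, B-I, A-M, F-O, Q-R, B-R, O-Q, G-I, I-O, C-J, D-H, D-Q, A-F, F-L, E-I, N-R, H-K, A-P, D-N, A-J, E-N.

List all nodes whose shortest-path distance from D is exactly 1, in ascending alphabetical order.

A, B, H, N, Q

Level 0: D
Level 1: A, B, H, N, Q
Level 2: E, F, I, J, K, L, M, O, P, R
Level 3: C, G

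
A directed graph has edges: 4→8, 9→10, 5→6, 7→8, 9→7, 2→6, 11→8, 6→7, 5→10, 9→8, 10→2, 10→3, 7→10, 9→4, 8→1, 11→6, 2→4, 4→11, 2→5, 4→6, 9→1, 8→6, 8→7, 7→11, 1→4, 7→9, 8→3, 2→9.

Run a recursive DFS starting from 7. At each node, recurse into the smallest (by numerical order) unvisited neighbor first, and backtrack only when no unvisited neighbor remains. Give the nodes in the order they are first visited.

Visit 7
7 → 8
8 → 1
1 → 4
4 → 6
4 → 11
8 → 3
7 → 9
9 → 10
10 → 2
2 → 5

7 → 8 → 1 → 4 → 6 → 11 → 3 → 9 → 10 → 2 → 5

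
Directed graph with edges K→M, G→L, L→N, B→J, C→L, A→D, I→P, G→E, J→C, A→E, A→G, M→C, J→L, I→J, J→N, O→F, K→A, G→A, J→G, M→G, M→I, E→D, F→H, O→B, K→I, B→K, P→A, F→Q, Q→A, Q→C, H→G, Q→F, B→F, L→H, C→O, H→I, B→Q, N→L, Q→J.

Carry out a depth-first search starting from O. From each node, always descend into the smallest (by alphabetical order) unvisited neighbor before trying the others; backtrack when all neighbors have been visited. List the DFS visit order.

Visit O
O → B
B → F
F → H
H → G
G → A
A → D
A → E
G → L
L → N
H → I
I → J
J → C
I → P
F → Q
B → K
K → M

O, B, F, H, G, A, D, E, L, N, I, J, C, P, Q, K, M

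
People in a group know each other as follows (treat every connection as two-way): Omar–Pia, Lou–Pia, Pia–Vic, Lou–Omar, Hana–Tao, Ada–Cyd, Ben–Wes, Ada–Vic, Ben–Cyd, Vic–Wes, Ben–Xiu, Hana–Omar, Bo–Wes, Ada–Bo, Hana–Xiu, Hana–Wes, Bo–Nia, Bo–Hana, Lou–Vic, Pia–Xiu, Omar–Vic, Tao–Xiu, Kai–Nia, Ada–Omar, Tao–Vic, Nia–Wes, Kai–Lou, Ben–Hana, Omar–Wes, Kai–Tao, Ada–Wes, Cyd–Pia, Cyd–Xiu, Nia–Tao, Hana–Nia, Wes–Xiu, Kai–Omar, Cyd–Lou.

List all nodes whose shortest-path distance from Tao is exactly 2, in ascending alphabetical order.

Ada, Ben, Bo, Cyd, Lou, Omar, Pia, Wes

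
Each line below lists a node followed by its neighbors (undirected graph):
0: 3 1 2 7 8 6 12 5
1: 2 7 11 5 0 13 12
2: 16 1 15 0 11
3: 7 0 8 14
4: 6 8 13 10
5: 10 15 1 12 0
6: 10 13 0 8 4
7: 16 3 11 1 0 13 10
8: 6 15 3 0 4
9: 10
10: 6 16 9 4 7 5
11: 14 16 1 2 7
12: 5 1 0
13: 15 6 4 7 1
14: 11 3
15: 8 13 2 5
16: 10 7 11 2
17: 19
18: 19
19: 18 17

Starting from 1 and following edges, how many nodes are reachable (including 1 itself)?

17

BFS from 1 visits: 1, 0, 2, 5, 7, 11, 12, 13, 3, 6, 8, 15, 16, 10, 14, 4, 9
Reachable nodes: 17 of 20 total.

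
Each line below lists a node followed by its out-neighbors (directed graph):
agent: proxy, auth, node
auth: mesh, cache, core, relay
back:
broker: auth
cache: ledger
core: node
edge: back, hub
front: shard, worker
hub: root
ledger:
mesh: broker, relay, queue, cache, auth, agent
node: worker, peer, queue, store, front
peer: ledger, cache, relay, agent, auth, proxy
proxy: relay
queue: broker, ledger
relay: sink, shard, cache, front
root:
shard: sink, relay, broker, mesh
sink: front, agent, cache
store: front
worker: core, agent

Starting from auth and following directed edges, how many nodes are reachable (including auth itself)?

BFS from auth visits: auth, mesh, cache, core, relay, broker, queue, agent, ledger, node, sink, shard, front, proxy, worker, peer, store
Reachable nodes: 17 of 21 total.

17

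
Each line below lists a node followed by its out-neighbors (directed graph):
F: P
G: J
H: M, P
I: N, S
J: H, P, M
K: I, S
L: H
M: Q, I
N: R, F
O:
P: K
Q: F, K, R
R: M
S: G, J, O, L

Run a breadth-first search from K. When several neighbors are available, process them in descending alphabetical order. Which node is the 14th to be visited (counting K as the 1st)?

Q

Visit K; enqueue S, I → queue [S, I]
Visit S; enqueue O, L, J, G → queue [I, O, L, J, G]
Visit I; enqueue N → queue [O, L, J, G, N]
Visit O → queue [L, J, G, N]
Visit L; enqueue H → queue [J, G, N, H]
Visit J; enqueue P, M → queue [G, N, H, P, M]
Visit G → queue [N, H, P, M]
Visit N; enqueue R, F → queue [H, P, M, R, F]
Visit H → queue [P, M, R, F]
Visit P → queue [M, R, F]
Visit M; enqueue Q → queue [R, F, Q]
Visit R → queue [F, Q]
Visit F → queue [Q]
Visit Q → queue []

Visit order: K, S, I, O, L, J, G, N, H, P, M, R, F, Q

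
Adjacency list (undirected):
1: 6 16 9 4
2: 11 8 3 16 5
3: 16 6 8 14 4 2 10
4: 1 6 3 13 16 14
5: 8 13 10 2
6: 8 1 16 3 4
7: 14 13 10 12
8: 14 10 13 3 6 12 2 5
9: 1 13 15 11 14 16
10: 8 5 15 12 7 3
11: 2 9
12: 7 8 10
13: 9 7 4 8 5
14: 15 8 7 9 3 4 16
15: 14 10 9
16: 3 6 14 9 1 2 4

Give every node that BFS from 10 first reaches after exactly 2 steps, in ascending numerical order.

2, 4, 6, 9, 13, 14, 16

Level 0: 10
Level 1: 3, 5, 7, 8, 12, 15
Level 2: 2, 4, 6, 9, 13, 14, 16
Level 3: 1, 11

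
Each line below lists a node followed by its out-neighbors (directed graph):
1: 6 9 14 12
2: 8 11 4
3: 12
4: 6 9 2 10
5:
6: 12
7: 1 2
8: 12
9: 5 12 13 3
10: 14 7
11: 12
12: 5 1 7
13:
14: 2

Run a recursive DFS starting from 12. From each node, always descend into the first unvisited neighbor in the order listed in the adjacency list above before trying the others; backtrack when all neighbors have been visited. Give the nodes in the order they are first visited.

Visit 12
12 → 5
12 → 1
1 → 6
1 → 9
9 → 13
9 → 3
1 → 14
14 → 2
2 → 8
2 → 11
2 → 4
4 → 10
10 → 7

12, 5, 1, 6, 9, 13, 3, 14, 2, 8, 11, 4, 10, 7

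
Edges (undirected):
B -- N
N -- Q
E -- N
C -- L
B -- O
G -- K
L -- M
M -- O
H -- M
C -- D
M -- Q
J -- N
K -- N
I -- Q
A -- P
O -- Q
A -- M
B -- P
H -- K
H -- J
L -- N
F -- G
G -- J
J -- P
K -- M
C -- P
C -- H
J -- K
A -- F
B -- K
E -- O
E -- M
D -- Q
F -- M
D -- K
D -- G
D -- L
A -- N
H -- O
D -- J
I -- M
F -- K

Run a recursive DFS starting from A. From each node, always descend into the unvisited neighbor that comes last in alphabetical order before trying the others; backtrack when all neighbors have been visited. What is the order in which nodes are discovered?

A → P → J → N → Q → O → M → L → D → K → H → C → G → F → B → I → E

Visit A
A → P
P → J
J → N
N → Q
Q → O
O → M
M → L
L → D
D → K
K → H
H → C
K → G
G → F
K → B
M → I
M → E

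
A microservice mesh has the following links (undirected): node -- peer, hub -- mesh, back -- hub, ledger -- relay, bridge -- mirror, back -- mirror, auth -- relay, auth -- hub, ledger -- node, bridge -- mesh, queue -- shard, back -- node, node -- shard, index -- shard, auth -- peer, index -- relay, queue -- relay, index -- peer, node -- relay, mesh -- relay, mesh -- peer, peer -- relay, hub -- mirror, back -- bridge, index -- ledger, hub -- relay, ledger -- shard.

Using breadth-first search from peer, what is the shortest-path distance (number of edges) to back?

2

Level 0: peer
Level 1: auth, index, mesh, node, relay
Level 2: back, bridge, hub, ledger, queue, shard
Level 3: mirror
back first appears at level 2.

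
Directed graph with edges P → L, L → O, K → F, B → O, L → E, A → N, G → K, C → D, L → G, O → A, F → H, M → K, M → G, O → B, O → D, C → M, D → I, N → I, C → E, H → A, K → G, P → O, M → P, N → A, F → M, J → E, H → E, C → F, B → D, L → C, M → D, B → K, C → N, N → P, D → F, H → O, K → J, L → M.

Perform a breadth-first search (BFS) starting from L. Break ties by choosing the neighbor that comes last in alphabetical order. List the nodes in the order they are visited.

L, O, M, G, E, C, D, B, A, P, K, N, F, I, J, H

Visit L; enqueue O, M, G, E, C → queue [O, M, G, E, C]
Visit O; enqueue D, B, A → queue [M, G, E, C, D, B, A]
Visit M; enqueue P, K → queue [G, E, C, D, B, A, P, K]
Visit G → queue [E, C, D, B, A, P, K]
Visit E → queue [C, D, B, A, P, K]
Visit C; enqueue N, F → queue [D, B, A, P, K, N, F]
Visit D; enqueue I → queue [B, A, P, K, N, F, I]
Visit B → queue [A, P, K, N, F, I]
Visit A → queue [P, K, N, F, I]
Visit P → queue [K, N, F, I]
Visit K; enqueue J → queue [N, F, I, J]
Visit N → queue [F, I, J]
Visit F; enqueue H → queue [I, J, H]
Visit I → queue [J, H]
Visit J → queue [H]
Visit H → queue []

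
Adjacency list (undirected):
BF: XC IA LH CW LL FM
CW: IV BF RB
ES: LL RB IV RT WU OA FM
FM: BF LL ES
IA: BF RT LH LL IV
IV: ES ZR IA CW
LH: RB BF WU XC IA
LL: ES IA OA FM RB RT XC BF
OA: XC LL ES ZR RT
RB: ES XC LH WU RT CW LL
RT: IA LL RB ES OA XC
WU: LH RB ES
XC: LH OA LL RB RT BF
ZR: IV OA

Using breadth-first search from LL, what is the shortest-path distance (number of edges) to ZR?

2

Level 0: LL
Level 1: BF, ES, FM, IA, OA, RB, RT, XC
Level 2: CW, IV, LH, WU, ZR
ZR first appears at level 2.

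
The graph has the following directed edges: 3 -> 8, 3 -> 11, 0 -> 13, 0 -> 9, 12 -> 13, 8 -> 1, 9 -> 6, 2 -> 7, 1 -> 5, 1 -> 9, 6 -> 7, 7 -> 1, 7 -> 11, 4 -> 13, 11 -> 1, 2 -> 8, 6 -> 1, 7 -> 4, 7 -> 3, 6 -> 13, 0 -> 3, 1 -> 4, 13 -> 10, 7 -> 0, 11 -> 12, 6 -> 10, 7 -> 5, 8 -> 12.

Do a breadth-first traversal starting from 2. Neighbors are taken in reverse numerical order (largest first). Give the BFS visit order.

2 -> 8 -> 7 -> 12 -> 1 -> 11 -> 5 -> 4 -> 3 -> 0 -> 13 -> 9 -> 10 -> 6

Visit 2; enqueue 8, 7 → queue [8, 7]
Visit 8; enqueue 12, 1 → queue [7, 12, 1]
Visit 7; enqueue 11, 5, 4, 3, 0 → queue [12, 1, 11, 5, 4, 3, 0]
Visit 12; enqueue 13 → queue [1, 11, 5, 4, 3, 0, 13]
Visit 1; enqueue 9 → queue [11, 5, 4, 3, 0, 13, 9]
Visit 11 → queue [5, 4, 3, 0, 13, 9]
Visit 5 → queue [4, 3, 0, 13, 9]
Visit 4 → queue [3, 0, 13, 9]
Visit 3 → queue [0, 13, 9]
Visit 0 → queue [13, 9]
Visit 13; enqueue 10 → queue [9, 10]
Visit 9; enqueue 6 → queue [10, 6]
Visit 10 → queue [6]
Visit 6 → queue []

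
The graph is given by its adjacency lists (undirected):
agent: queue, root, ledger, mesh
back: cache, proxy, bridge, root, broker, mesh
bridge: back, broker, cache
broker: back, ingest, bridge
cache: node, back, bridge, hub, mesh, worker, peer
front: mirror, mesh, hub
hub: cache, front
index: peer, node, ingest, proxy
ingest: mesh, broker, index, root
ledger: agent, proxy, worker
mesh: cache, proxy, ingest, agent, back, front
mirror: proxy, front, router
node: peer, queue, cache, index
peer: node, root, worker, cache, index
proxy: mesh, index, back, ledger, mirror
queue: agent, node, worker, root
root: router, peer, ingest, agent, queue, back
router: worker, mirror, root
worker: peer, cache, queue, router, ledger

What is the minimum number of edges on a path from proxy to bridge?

Level 0: proxy
Level 1: back, index, ledger, mesh, mirror
Level 2: agent, bridge, broker, cache, front, ingest, node, peer, root, router, worker
Level 3: hub, queue
bridge first appears at level 2.

2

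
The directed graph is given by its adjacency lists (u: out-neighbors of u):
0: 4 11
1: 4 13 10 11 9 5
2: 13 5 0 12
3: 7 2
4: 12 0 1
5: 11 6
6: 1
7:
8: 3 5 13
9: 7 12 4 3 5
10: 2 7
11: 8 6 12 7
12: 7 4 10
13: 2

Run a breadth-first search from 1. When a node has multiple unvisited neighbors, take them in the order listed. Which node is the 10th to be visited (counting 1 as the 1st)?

2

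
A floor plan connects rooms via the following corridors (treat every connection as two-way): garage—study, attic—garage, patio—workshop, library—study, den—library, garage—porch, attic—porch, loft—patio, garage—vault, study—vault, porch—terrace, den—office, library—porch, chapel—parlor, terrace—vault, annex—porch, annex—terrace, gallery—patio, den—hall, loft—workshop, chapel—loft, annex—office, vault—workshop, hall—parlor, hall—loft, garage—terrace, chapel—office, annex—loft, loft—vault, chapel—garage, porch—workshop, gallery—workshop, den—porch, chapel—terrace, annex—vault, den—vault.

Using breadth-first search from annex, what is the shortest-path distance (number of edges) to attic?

Level 0: annex
Level 1: loft, office, porch, terrace, vault
Level 2: attic, chapel, den, garage, hall, library, patio, study, workshop
Level 3: gallery, parlor
attic first appears at level 2.

2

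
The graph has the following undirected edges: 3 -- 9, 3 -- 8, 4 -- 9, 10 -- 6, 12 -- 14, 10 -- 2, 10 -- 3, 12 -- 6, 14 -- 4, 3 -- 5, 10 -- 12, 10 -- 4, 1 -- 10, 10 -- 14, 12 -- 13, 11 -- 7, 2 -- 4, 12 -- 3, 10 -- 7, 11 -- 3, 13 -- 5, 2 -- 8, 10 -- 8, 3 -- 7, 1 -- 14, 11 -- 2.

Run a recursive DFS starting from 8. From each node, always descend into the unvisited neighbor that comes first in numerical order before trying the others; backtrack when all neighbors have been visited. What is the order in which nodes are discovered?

Visit 8
8 → 2
2 → 4
4 → 9
9 → 3
3 → 5
5 → 13
13 → 12
12 → 6
6 → 10
10 → 1
1 → 14
10 → 7
7 → 11

8 → 2 → 4 → 9 → 3 → 5 → 13 → 12 → 6 → 10 → 1 → 14 → 7 → 11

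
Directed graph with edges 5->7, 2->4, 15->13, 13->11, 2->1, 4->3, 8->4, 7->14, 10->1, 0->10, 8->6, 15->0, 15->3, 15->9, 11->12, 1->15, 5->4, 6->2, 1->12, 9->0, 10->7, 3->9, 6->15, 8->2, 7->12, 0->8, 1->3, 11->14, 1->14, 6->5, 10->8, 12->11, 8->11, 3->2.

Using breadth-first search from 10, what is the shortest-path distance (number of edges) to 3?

2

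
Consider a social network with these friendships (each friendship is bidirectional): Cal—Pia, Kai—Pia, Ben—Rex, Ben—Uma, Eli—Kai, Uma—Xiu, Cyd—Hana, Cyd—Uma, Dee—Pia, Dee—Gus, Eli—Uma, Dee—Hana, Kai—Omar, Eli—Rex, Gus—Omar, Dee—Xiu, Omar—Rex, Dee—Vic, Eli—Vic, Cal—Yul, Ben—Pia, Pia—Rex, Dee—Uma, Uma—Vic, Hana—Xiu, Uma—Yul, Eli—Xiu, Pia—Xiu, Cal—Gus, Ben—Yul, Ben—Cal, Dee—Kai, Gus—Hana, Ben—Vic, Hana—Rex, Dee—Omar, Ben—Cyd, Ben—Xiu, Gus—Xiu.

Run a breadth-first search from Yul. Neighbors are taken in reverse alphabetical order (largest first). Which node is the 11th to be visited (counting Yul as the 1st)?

Visit Yul; enqueue Uma, Cal, Ben → queue [Uma, Cal, Ben]
Visit Uma; enqueue Xiu, Vic, Eli, Dee, Cyd → queue [Cal, Ben, Xiu, Vic, Eli, Dee, Cyd]
Visit Cal; enqueue Pia, Gus → queue [Ben, Xiu, Vic, Eli, Dee, Cyd, Pia, Gus]
Visit Ben; enqueue Rex → queue [Xiu, Vic, Eli, Dee, Cyd, Pia, Gus, Rex]
Visit Xiu; enqueue Hana → queue [Vic, Eli, Dee, Cyd, Pia, Gus, Rex, Hana]
Visit Vic → queue [Eli, Dee, Cyd, Pia, Gus, Rex, Hana]
Visit Eli; enqueue Kai → queue [Dee, Cyd, Pia, Gus, Rex, Hana, Kai]
Visit Dee; enqueue Omar → queue [Cyd, Pia, Gus, Rex, Hana, Kai, Omar]
Visit Cyd → queue [Pia, Gus, Rex, Hana, Kai, Omar]
Visit Pia → queue [Gus, Rex, Hana, Kai, Omar]
Visit Gus → queue [Rex, Hana, Kai, Omar]
Visit Rex → queue [Hana, Kai, Omar]
Visit Hana → queue [Kai, Omar]
Visit Kai → queue [Omar]
Visit Omar → queue []

Visit order: Yul, Uma, Cal, Ben, Xiu, Vic, Eli, Dee, Cyd, Pia, Gus, Rex, Hana, Kai, Omar

Gus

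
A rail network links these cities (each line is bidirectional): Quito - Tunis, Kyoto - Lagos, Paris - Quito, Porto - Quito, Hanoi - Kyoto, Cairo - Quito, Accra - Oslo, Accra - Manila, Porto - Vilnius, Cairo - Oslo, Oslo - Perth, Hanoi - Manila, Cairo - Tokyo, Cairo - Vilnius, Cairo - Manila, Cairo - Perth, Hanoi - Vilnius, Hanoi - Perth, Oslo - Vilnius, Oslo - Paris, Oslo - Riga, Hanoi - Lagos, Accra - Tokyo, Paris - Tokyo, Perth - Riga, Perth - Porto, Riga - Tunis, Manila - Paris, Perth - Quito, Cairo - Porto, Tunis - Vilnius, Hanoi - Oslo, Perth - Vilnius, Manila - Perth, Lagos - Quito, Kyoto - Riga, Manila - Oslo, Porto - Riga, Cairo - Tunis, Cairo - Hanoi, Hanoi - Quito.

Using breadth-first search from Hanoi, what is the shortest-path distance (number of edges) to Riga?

Level 0: Hanoi
Level 1: Cairo, Kyoto, Lagos, Manila, Oslo, Perth, Quito, Vilnius
Level 2: Accra, Paris, Porto, Riga, Tokyo, Tunis
Riga first appears at level 2.

2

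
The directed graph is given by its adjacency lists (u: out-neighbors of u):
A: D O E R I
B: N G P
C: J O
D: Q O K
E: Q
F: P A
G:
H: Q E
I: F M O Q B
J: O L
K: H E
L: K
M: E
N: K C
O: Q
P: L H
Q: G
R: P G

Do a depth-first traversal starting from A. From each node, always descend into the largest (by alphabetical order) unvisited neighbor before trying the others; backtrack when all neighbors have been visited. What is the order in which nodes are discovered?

A, R, P, L, K, H, Q, G, E, O, I, M, F, B, N, C, J, D

Visit A
A → R
R → P
P → L
L → K
K → H
H → Q
Q → G
H → E
A → O
A → I
I → M
I → F
I → B
B → N
N → C
C → J
A → D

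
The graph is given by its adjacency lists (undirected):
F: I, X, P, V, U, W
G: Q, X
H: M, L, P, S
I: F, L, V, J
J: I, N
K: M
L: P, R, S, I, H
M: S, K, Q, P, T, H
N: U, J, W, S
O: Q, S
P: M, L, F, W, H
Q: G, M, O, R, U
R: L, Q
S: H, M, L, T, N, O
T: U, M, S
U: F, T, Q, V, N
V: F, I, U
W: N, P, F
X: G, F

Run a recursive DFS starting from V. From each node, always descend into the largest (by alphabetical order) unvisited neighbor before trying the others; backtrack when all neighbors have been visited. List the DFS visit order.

V -> U -> T -> S -> O -> Q -> R -> L -> P -> W -> N -> J -> I -> F -> X -> G -> M -> K -> H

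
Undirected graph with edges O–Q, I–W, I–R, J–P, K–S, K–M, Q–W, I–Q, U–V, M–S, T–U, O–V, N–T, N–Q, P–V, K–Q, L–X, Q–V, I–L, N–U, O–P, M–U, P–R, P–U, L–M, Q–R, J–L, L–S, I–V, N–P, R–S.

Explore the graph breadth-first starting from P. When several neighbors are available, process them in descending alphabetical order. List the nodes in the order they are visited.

Visit P; enqueue V, U, R, O, N, J → queue [V, U, R, O, N, J]
Visit V; enqueue Q, I → queue [U, R, O, N, J, Q, I]
Visit U; enqueue T, M → queue [R, O, N, J, Q, I, T, M]
Visit R; enqueue S → queue [O, N, J, Q, I, T, M, S]
Visit O → queue [N, J, Q, I, T, M, S]
Visit N → queue [J, Q, I, T, M, S]
Visit J; enqueue L → queue [Q, I, T, M, S, L]
Visit Q; enqueue W, K → queue [I, T, M, S, L, W, K]
Visit I → queue [T, M, S, L, W, K]
Visit T → queue [M, S, L, W, K]
Visit M → queue [S, L, W, K]
Visit S → queue [L, W, K]
Visit L; enqueue X → queue [W, K, X]
Visit W → queue [K, X]
Visit K → queue [X]
Visit X → queue []

P, V, U, R, O, N, J, Q, I, T, M, S, L, W, K, X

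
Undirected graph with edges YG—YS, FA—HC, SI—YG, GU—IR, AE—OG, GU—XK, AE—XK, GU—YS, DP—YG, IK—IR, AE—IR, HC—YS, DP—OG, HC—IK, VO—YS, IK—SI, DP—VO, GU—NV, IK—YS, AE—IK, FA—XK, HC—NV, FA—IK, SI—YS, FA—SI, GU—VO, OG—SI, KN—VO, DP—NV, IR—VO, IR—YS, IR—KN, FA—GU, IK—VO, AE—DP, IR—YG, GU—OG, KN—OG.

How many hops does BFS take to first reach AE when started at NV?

Level 0: NV
Level 1: DP, GU, HC
Level 2: AE, FA, IK, IR, OG, VO, XK, YG, YS
Level 3: KN, SI
AE first appears at level 2.

2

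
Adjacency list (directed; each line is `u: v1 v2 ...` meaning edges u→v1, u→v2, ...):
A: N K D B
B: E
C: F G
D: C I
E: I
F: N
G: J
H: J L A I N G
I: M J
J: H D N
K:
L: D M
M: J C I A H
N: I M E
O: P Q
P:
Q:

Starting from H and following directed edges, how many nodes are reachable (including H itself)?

BFS from H visits: H, J, L, A, I, N, G, D, M, K, B, E, C, F
Reachable nodes: 14 of 17 total.

14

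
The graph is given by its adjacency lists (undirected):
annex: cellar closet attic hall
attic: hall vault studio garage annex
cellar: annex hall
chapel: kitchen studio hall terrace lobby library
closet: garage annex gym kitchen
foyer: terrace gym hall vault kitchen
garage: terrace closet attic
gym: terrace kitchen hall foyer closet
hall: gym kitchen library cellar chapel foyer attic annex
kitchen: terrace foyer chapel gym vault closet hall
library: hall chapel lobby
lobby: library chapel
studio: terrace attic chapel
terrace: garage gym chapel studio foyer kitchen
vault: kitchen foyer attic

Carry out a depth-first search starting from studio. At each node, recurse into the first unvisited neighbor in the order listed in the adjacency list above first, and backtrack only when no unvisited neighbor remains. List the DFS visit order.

Visit studio
studio → terrace
terrace → garage
garage → closet
closet → annex
annex → cellar
cellar → hall
hall → gym
gym → kitchen
kitchen → foyer
foyer → vault
vault → attic
kitchen → chapel
chapel → lobby
lobby → library

studio, terrace, garage, closet, annex, cellar, hall, gym, kitchen, foyer, vault, attic, chapel, lobby, library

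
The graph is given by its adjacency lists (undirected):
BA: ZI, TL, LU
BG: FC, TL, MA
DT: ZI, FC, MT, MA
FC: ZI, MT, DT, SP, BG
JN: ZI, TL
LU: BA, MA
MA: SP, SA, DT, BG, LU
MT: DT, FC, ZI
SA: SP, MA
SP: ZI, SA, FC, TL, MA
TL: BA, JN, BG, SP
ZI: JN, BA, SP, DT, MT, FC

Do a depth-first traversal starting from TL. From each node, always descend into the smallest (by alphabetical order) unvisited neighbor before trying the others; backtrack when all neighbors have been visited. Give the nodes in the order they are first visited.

Visit TL
TL → BA
BA → LU
LU → MA
MA → BG
BG → FC
FC → DT
DT → MT
MT → ZI
ZI → JN
ZI → SP
SP → SA

TL, BA, LU, MA, BG, FC, DT, MT, ZI, JN, SP, SA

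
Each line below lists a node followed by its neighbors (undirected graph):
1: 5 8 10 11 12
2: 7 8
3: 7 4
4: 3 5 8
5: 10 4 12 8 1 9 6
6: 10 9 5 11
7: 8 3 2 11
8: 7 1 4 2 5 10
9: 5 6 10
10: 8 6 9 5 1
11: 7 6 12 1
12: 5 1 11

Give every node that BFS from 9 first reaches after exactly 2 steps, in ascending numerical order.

Level 0: 9
Level 1: 5, 6, 10
Level 2: 1, 4, 8, 11, 12
Level 3: 2, 3, 7

1, 4, 8, 11, 12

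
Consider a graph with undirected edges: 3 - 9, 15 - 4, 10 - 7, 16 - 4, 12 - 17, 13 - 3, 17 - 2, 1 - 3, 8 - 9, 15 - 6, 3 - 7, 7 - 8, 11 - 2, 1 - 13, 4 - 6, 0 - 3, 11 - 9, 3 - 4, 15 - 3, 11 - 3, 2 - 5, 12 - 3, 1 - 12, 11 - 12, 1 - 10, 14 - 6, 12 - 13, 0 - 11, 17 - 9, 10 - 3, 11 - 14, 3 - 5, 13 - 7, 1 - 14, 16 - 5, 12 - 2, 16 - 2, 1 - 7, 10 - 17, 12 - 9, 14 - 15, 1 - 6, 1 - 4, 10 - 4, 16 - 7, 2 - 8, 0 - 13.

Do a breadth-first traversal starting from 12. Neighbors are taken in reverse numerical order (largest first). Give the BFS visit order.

12 → 17 → 13 → 11 → 9 → 3 → 2 → 1 → 10 → 7 → 0 → 14 → 8 → 15 → 5 → 4 → 16 → 6

Visit 12; enqueue 17, 13, 11, 9, 3, 2, 1 → queue [17, 13, 11, 9, 3, 2, 1]
Visit 17; enqueue 10 → queue [13, 11, 9, 3, 2, 1, 10]
Visit 13; enqueue 7, 0 → queue [11, 9, 3, 2, 1, 10, 7, 0]
Visit 11; enqueue 14 → queue [9, 3, 2, 1, 10, 7, 0, 14]
Visit 9; enqueue 8 → queue [3, 2, 1, 10, 7, 0, 14, 8]
Visit 3; enqueue 15, 5, 4 → queue [2, 1, 10, 7, 0, 14, 8, 15, 5, 4]
Visit 2; enqueue 16 → queue [1, 10, 7, 0, 14, 8, 15, 5, 4, 16]
Visit 1; enqueue 6 → queue [10, 7, 0, 14, 8, 15, 5, 4, 16, 6]
Visit 10 → queue [7, 0, 14, 8, 15, 5, 4, 16, 6]
Visit 7 → queue [0, 14, 8, 15, 5, 4, 16, 6]
Visit 0 → queue [14, 8, 15, 5, 4, 16, 6]
Visit 14 → queue [8, 15, 5, 4, 16, 6]
Visit 8 → queue [15, 5, 4, 16, 6]
Visit 15 → queue [5, 4, 16, 6]
Visit 5 → queue [4, 16, 6]
Visit 4 → queue [16, 6]
Visit 16 → queue [6]
Visit 6 → queue []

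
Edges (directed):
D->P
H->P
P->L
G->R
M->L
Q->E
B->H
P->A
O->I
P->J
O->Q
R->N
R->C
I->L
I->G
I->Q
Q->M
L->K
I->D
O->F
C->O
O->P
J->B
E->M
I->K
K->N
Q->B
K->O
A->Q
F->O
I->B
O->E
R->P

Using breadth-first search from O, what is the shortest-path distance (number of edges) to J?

2

Level 0: O
Level 1: E, F, I, P, Q
Level 2: A, B, D, G, J, K, L, M
Level 3: H, N, R
Level 4: C
J first appears at level 2.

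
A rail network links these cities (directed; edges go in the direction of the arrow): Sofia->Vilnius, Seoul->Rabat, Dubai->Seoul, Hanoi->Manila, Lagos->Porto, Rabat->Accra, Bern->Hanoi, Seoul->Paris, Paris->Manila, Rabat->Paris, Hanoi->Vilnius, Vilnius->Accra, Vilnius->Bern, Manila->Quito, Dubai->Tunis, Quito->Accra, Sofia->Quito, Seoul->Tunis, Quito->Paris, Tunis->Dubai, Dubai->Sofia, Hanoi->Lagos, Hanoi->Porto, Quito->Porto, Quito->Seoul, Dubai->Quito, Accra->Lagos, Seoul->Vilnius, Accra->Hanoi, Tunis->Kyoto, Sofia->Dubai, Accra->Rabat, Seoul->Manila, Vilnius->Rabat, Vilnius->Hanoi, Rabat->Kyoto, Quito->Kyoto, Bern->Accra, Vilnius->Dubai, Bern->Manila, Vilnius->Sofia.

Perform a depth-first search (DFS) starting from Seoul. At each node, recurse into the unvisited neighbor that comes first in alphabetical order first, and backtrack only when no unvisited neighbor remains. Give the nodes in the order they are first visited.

Seoul → Manila → Quito → Accra → Hanoi → Lagos → Porto → Vilnius → Bern → Dubai → Sofia → Tunis → Kyoto → Rabat → Paris

Visit Seoul
Seoul → Manila
Manila → Quito
Quito → Accra
Accra → Hanoi
Hanoi → Lagos
Lagos → Porto
Hanoi → Vilnius
Vilnius → Bern
Vilnius → Dubai
Dubai → Sofia
Dubai → Tunis
Tunis → Kyoto
Vilnius → Rabat
Rabat → Paris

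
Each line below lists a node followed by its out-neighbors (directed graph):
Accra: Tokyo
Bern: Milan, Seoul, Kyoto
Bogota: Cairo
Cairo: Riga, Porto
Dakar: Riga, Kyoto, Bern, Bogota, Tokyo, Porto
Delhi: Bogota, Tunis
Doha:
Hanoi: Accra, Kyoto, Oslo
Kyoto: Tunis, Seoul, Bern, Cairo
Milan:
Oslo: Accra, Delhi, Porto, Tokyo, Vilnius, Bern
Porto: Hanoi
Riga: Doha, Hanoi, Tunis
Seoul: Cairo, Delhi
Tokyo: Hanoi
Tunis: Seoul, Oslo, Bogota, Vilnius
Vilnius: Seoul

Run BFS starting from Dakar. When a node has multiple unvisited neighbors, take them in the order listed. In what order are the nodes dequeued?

Visit Dakar; enqueue Riga, Kyoto, Bern, Bogota, Tokyo, Porto → queue [Riga, Kyoto, Bern, Bogota, Tokyo, Porto]
Visit Riga; enqueue Doha, Hanoi, Tunis → queue [Kyoto, Bern, Bogota, Tokyo, Porto, Doha, Hanoi, Tunis]
Visit Kyoto; enqueue Seoul, Cairo → queue [Bern, Bogota, Tokyo, Porto, Doha, Hanoi, Tunis, Seoul, Cairo]
Visit Bern; enqueue Milan → queue [Bogota, Tokyo, Porto, Doha, Hanoi, Tunis, Seoul, Cairo, Milan]
Visit Bogota → queue [Tokyo, Porto, Doha, Hanoi, Tunis, Seoul, Cairo, Milan]
Visit Tokyo → queue [Porto, Doha, Hanoi, Tunis, Seoul, Cairo, Milan]
Visit Porto → queue [Doha, Hanoi, Tunis, Seoul, Cairo, Milan]
Visit Doha → queue [Hanoi, Tunis, Seoul, Cairo, Milan]
Visit Hanoi; enqueue Accra, Oslo → queue [Tunis, Seoul, Cairo, Milan, Accra, Oslo]
Visit Tunis; enqueue Vilnius → queue [Seoul, Cairo, Milan, Accra, Oslo, Vilnius]
Visit Seoul; enqueue Delhi → queue [Cairo, Milan, Accra, Oslo, Vilnius, Delhi]
Visit Cairo → queue [Milan, Accra, Oslo, Vilnius, Delhi]
Visit Milan → queue [Accra, Oslo, Vilnius, Delhi]
Visit Accra → queue [Oslo, Vilnius, Delhi]
Visit Oslo → queue [Vilnius, Delhi]
Visit Vilnius → queue [Delhi]
Visit Delhi → queue []

Dakar -> Riga -> Kyoto -> Bern -> Bogota -> Tokyo -> Porto -> Doha -> Hanoi -> Tunis -> Seoul -> Cairo -> Milan -> Accra -> Oslo -> Vilnius -> Delhi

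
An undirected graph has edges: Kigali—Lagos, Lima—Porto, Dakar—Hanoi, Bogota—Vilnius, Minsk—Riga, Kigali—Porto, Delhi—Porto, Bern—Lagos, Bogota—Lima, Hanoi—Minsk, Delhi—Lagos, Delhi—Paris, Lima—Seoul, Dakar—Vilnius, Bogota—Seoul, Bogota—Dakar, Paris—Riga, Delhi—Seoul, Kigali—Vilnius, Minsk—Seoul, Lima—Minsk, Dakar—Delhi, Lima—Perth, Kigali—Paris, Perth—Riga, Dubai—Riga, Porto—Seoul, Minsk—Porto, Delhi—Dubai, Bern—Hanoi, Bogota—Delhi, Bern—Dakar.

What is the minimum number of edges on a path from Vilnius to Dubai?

Level 0: Vilnius
Level 1: Bogota, Dakar, Kigali
Level 2: Bern, Delhi, Hanoi, Lagos, Lima, Paris, Porto, Seoul
Level 3: Dubai, Minsk, Perth, Riga
Dubai first appears at level 3.

3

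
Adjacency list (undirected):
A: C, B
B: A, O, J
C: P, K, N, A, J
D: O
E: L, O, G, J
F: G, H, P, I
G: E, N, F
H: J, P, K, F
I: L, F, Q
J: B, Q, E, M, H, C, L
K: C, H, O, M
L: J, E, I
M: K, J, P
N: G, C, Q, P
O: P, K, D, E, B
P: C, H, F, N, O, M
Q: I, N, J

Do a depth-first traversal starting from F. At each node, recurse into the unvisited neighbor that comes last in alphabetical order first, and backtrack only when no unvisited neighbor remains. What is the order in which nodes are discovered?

Visit F
F → P
P → O
O → K
K → M
M → J
J → Q
Q → N
N → G
G → E
E → L
L → I
N → C
C → A
A → B
J → H
O → D

F, P, O, K, M, J, Q, N, G, E, L, I, C, A, B, H, D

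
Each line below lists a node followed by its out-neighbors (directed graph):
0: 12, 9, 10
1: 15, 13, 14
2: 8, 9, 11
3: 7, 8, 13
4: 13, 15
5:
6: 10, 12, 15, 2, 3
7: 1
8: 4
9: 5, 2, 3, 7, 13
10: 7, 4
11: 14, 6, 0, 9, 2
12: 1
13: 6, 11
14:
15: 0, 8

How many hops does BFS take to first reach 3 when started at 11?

2

Level 0: 11
Level 1: 0, 2, 6, 9, 14
Level 2: 3, 5, 7, 8, 10, 12, 13, 15
Level 3: 1, 4
3 first appears at level 2.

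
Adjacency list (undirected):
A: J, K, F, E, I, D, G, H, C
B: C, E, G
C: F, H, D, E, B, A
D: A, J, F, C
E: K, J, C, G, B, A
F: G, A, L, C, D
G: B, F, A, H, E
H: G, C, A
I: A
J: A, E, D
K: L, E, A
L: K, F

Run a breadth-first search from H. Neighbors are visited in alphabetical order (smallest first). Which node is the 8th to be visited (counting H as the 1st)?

I

Visit H; enqueue A, C, G → queue [A, C, G]
Visit A; enqueue D, E, F, I, J, K → queue [C, G, D, E, F, I, J, K]
Visit C; enqueue B → queue [G, D, E, F, I, J, K, B]
Visit G → queue [D, E, F, I, J, K, B]
Visit D → queue [E, F, I, J, K, B]
Visit E → queue [F, I, J, K, B]
Visit F; enqueue L → queue [I, J, K, B, L]
Visit I → queue [J, K, B, L]
Visit J → queue [K, B, L]
Visit K → queue [B, L]
Visit B → queue [L]
Visit L → queue []

Visit order: H, A, C, G, D, E, F, I, J, K, B, L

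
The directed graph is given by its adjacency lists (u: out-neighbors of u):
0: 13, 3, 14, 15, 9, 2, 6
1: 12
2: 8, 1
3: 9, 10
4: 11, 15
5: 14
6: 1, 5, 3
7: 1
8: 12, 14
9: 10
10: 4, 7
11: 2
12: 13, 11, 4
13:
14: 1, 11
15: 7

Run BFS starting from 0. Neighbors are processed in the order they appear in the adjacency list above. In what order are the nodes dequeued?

Visit 0; enqueue 13, 3, 14, 15, 9, 2, 6 → queue [13, 3, 14, 15, 9, 2, 6]
Visit 13 → queue [3, 14, 15, 9, 2, 6]
Visit 3; enqueue 10 → queue [14, 15, 9, 2, 6, 10]
Visit 14; enqueue 1, 11 → queue [15, 9, 2, 6, 10, 1, 11]
Visit 15; enqueue 7 → queue [9, 2, 6, 10, 1, 11, 7]
Visit 9 → queue [2, 6, 10, 1, 11, 7]
Visit 2; enqueue 8 → queue [6, 10, 1, 11, 7, 8]
Visit 6; enqueue 5 → queue [10, 1, 11, 7, 8, 5]
Visit 10; enqueue 4 → queue [1, 11, 7, 8, 5, 4]
Visit 1; enqueue 12 → queue [11, 7, 8, 5, 4, 12]
Visit 11 → queue [7, 8, 5, 4, 12]
Visit 7 → queue [8, 5, 4, 12]
Visit 8 → queue [5, 4, 12]
Visit 5 → queue [4, 12]
Visit 4 → queue [12]
Visit 12 → queue []

0 → 13 → 3 → 14 → 15 → 9 → 2 → 6 → 10 → 1 → 11 → 7 → 8 → 5 → 4 → 12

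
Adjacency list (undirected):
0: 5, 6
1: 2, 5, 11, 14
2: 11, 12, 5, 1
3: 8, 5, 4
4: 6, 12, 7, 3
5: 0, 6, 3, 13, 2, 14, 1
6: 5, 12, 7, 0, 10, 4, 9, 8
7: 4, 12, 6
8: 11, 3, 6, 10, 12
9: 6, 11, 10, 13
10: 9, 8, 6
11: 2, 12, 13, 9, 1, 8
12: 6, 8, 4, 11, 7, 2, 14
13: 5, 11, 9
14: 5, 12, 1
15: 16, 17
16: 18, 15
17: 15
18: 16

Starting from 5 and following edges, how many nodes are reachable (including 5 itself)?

15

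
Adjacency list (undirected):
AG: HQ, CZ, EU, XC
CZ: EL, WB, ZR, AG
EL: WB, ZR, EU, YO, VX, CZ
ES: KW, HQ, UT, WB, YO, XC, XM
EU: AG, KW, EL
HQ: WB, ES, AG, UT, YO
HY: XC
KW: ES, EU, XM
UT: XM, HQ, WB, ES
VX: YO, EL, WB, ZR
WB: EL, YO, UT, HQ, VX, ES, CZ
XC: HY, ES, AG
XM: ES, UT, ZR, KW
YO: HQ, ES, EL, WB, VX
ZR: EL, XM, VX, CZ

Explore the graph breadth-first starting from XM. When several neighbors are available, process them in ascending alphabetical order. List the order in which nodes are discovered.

XM → ES → KW → UT → ZR → HQ → WB → XC → YO → EU → CZ → EL → VX → AG → HY

Visit XM; enqueue ES, KW, UT, ZR → queue [ES, KW, UT, ZR]
Visit ES; enqueue HQ, WB, XC, YO → queue [KW, UT, ZR, HQ, WB, XC, YO]
Visit KW; enqueue EU → queue [UT, ZR, HQ, WB, XC, YO, EU]
Visit UT → queue [ZR, HQ, WB, XC, YO, EU]
Visit ZR; enqueue CZ, EL, VX → queue [HQ, WB, XC, YO, EU, CZ, EL, VX]
Visit HQ; enqueue AG → queue [WB, XC, YO, EU, CZ, EL, VX, AG]
Visit WB → queue [XC, YO, EU, CZ, EL, VX, AG]
Visit XC; enqueue HY → queue [YO, EU, CZ, EL, VX, AG, HY]
Visit YO → queue [EU, CZ, EL, VX, AG, HY]
Visit EU → queue [CZ, EL, VX, AG, HY]
Visit CZ → queue [EL, VX, AG, HY]
Visit EL → queue [VX, AG, HY]
Visit VX → queue [AG, HY]
Visit AG → queue [HY]
Visit HY → queue []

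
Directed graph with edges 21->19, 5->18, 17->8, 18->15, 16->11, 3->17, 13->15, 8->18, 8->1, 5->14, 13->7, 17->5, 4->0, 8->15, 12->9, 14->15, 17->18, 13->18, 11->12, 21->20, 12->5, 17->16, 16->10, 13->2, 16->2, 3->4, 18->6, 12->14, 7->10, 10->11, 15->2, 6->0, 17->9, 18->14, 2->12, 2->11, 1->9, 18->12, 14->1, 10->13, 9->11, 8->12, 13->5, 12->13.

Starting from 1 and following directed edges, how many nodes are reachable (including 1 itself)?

14

BFS from 1 visits: 1, 9, 11, 12, 5, 13, 14, 18, 2, 7, 15, 6, 10, 0
Reachable nodes: 14 of 22 total.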